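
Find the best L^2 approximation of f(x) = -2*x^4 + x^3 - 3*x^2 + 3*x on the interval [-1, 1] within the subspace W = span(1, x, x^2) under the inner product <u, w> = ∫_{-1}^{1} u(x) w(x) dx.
g(x) = -33*x^2/7 + 18*x/5 + 6/35

The best approximation g ∈ W is the orthogonal projection of f onto W. Writing g = a_0 + a_1 x + a_2 x^2, the coefficients solve the normal equations G · a = b where
  G_{ij} = <φ_i, φ_j> and b_i = <f, φ_i>, with φ_0 = 1, φ_1 = x, φ_2 = x^2.
G =
  [2, 0, 2/3]
  [0, 2/3, 0]
  [2/3, 0, 2/5],
b = (-14/5, 12/5, -62/35).
Solving gives a_0 = 6/35, a_1 = 18/5, a_2 = -33/7, so
  g(x) = -33*x^2/7 + 18*x/5 + 6/35.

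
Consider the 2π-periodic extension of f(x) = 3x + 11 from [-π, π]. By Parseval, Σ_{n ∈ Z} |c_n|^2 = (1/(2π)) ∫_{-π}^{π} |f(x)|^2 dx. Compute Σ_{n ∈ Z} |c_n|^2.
Σ |c_n|^2 = 3π^2 + 121

Expand and integrate term by term over [-π, π]:
  ∫ (3x)^2 dx = 9·(2π^3/3); ∫ 2·3·(11)·x dx = 0 (odd integrand); ∫ 11^2 dx = 121·2π.
So (1/(2π)) ∫_{-π}^{π} (3x + 11)^2 dx = 9π^2/3 + 121 = 3π^2 + 121.
Parseval ⇒ Σ |c_n|^2 = 3π^2 + 121.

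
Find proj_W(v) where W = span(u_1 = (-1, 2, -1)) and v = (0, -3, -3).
proj_W(v) = (1/2, -1, 1/2)

Set up U = [u_1 | ... | u_1] ∈ R^(3×1). The projector onto W = col(U) is P = U (U^T U)^(-1) U^T.
Compute U^T U =
  [6],
and U^T v = (-3).
Solve U^T U · c = U^T v for the coefficients: c = (-1/2). The projection is proj_W(v) = U c.
Check: (v - proj_W(v)) · u_1 = 0  (should be 0).
Result: proj_W(v) = (1/2, -1, 1/2).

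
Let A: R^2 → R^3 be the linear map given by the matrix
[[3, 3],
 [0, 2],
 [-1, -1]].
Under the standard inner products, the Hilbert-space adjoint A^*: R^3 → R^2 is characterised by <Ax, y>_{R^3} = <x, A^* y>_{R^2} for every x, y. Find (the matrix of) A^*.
A^* = A^T =
[[3, 0, -1],
 [3, 2, -1]]

For real matrices with standard dot products, the defining identity <Ax, y> = <x, A^* y> gives (Ax)^T y = x^T (A^*) y, i.e. x^T A^T y = x^T (A^*) y. Since this holds for all x, y, we must have A^* = A^T. Therefore
A^* =
[[3, 0, -1],
 [3, 2, -1]].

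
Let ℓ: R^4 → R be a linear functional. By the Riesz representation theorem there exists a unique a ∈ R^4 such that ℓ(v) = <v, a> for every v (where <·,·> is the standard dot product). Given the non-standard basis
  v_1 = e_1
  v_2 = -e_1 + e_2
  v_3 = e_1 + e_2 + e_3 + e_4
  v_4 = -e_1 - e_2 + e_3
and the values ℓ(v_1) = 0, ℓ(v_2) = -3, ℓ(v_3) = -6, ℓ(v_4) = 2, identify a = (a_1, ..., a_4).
a = (0, -3, -1, -2)

Write a = (a_1, ..., a_4) in the standard basis. For each basis vector v_i, ℓ(v_i) = <v_i, a> is a linear equation in the a_j's. Collect the n equations into a matrix system V a = ℓ, where row i of V is v_i (expressed in the standard basis). Since V is invertible (lower-triangular with 1s on the diagonal, up to permutation), solve by back-substitution:
  V =
[[1, 0, 0, 0],
 [-1, 1, 0, 0],
 [1, 1, 1, 1],
 [-1, -1, 1, 0]]
  V a = (0, -3, -6, 2)
Solving gives a = (0, -3, -1, -2).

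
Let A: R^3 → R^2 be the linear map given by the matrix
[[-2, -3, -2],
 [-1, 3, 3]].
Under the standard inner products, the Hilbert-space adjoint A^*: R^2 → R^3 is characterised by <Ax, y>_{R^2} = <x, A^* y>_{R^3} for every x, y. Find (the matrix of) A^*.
A^* = A^T =
[[-2, -1],
 [-3, 3],
 [-2, 3]]

For real matrices with standard dot products, the defining identity <Ax, y> = <x, A^* y> gives (Ax)^T y = x^T (A^*) y, i.e. x^T A^T y = x^T (A^*) y. Since this holds for all x, y, we must have A^* = A^T. Therefore
A^* =
[[-2, -1],
 [-3, 3],
 [-2, 3]].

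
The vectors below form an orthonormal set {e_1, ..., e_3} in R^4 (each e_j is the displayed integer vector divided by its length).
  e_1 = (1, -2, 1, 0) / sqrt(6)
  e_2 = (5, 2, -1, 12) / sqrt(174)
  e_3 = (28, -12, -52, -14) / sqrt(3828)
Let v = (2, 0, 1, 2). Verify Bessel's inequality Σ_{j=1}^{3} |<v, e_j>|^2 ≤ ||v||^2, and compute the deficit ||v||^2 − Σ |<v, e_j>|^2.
Σ |<v, e_j>|^2 = 87/11; ||v||^2 = 9; deficit = 12/11

Write each e_j = u_j / sqrt(<u_j, u_j>) where u_j is the displayed integer vector. Then <v, e_j> = <v, u_j> / sqrt(<u_j, u_j>), so |<v, e_j>|^2 = <v, u_j>^2 / <u_j, u_j>.
Coefficients: <v, e_1> = 3/sqrt(6), <v, e_2> = 33/sqrt(174), <v, e_3> = -24/sqrt(3828).
Square and sum: Σ |<v, e_j>|^2 = 87/11.
Compute ||v||^2 = v·v = 9.
Deficit = 9 − 87/11 = 12/11 ≥ 0, confirming Bessel's inequality. (The deficit equals ||v − Σ <v,e_j> e_j||^2, the squared distance from v to span{e_j}.)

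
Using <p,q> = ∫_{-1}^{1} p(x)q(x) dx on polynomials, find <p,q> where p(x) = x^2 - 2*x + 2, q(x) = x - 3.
<p,q> = -46/3

Expand the product: p(x)·q(x) = x^3 - 5*x^2 + 8*x - 6.
∫_{-1}^{1} of each monomial x^k gives [2/(k+1) if k even, 0 if k odd]. Integrating term-by-term (or equivalently evaluating the antiderivative F(x) = x^4/4 - 5*x^3/3 + 4*x^2 - 6*x at the endpoints):
  F(1) − F(−1) = -41/12 − (143/12) = -46/3.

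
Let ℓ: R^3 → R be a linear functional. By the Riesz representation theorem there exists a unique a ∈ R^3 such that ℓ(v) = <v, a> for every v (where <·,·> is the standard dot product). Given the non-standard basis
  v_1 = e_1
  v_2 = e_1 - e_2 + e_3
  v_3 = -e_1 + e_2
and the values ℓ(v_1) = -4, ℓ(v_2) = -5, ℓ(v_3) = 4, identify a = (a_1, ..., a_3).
a = (-4, 0, -1)

Write a = (a_1, ..., a_3) in the standard basis. For each basis vector v_i, ℓ(v_i) = <v_i, a> is a linear equation in the a_j's. Collect the n equations into a matrix system V a = ℓ, where row i of V is v_i (expressed in the standard basis). Since V is invertible (lower-triangular with 1s on the diagonal, up to permutation), solve by back-substitution:
  V =
[[1, 0, 0],
 [1, -1, 1],
 [-1, 1, 0]]
  V a = (-4, -5, 4)
Solving gives a = (-4, 0, -1).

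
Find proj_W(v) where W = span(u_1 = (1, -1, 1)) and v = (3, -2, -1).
proj_W(v) = (4/3, -4/3, 4/3)

Set up U = [u_1 | ... | u_1] ∈ R^(3×1). The projector onto W = col(U) is P = U (U^T U)^(-1) U^T.
Compute U^T U =
  [3],
and U^T v = (4).
Solve U^T U · c = U^T v for the coefficients: c = (4/3). The projection is proj_W(v) = U c.
Check: (v - proj_W(v)) · u_1 = 0  (should be 0).
Result: proj_W(v) = (4/3, -4/3, 4/3).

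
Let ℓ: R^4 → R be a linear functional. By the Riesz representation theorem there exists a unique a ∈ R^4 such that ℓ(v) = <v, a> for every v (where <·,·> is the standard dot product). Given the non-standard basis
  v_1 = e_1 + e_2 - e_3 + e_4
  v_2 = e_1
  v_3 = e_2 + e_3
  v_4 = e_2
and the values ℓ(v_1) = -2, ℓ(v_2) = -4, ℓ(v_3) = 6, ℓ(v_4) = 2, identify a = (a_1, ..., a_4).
a = (-4, 2, 4, 4)

Write a = (a_1, ..., a_4) in the standard basis. For each basis vector v_i, ℓ(v_i) = <v_i, a> is a linear equation in the a_j's. Collect the n equations into a matrix system V a = ℓ, where row i of V is v_i (expressed in the standard basis). Since V is invertible (lower-triangular with 1s on the diagonal, up to permutation), solve by back-substitution:
  V =
[[1, 1, -1, 1],
 [1, 0, 0, 0],
 [0, 1, 1, 0],
 [0, 1, 0, 0]]
  V a = (-2, -4, 6, 2)
Solving gives a = (-4, 2, 4, 4).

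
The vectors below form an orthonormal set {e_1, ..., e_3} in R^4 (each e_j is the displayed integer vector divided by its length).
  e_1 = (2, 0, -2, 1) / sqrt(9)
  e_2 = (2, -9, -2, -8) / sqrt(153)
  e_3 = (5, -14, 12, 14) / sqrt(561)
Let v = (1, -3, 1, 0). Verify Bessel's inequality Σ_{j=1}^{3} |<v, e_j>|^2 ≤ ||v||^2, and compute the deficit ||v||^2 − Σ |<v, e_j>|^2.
Σ |<v, e_j>|^2 = 362/33; ||v||^2 = 11; deficit = 1/33

Write each e_j = u_j / sqrt(<u_j, u_j>) where u_j is the displayed integer vector. Then <v, e_j> = <v, u_j> / sqrt(<u_j, u_j>), so |<v, e_j>|^2 = <v, u_j>^2 / <u_j, u_j>.
Coefficients: <v, e_1> = 0/sqrt(9), <v, e_2> = 27/sqrt(153), <v, e_3> = 59/sqrt(561).
Square and sum: Σ |<v, e_j>|^2 = 362/33.
Compute ||v||^2 = v·v = 11.
Deficit = 11 − 362/33 = 1/33 ≥ 0, confirming Bessel's inequality. (The deficit equals ||v − Σ <v,e_j> e_j||^2, the squared distance from v to span{e_j}.)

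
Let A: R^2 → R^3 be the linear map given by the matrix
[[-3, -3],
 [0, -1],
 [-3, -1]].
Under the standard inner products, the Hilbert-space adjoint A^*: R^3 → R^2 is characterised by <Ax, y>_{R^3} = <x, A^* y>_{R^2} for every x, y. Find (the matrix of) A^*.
A^* = A^T =
[[-3, 0, -3],
 [-3, -1, -1]]

For real matrices with standard dot products, the defining identity <Ax, y> = <x, A^* y> gives (Ax)^T y = x^T (A^*) y, i.e. x^T A^T y = x^T (A^*) y. Since this holds for all x, y, we must have A^* = A^T. Therefore
A^* =
[[-3, 0, -3],
 [-3, -1, -1]].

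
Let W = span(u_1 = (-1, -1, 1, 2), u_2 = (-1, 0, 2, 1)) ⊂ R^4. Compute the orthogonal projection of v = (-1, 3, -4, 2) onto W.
proj_W(v) = (12/17, -13/17, -37/17, 1/17)

Set up U = [u_1 | ... | u_2] ∈ R^(4×2). The projector onto W = col(U) is P = U (U^T U)^(-1) U^T.
Compute U^T U =
  [7, 5]
  [5, 6],
and U^T v = (-2, -5).
Solve U^T U · c = U^T v for the coefficients: c = (13/17, -25/17). The projection is proj_W(v) = U c.
Check: (v - proj_W(v)) · u_1 = 0  (should be 0).
Check: (v - proj_W(v)) · u_2 = 0  (should be 0).
Result: proj_W(v) = (12/17, -13/17, -37/17, 1/17).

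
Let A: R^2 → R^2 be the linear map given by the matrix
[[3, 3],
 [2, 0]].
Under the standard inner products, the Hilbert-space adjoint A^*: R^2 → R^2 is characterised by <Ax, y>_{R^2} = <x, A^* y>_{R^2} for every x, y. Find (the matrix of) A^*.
A^* = A^T =
[[3, 2],
 [3, 0]]

For real matrices with standard dot products, the defining identity <Ax, y> = <x, A^* y> gives (Ax)^T y = x^T (A^*) y, i.e. x^T A^T y = x^T (A^*) y. Since this holds for all x, y, we must have A^* = A^T. Therefore
A^* =
[[3, 2],
 [3, 0]].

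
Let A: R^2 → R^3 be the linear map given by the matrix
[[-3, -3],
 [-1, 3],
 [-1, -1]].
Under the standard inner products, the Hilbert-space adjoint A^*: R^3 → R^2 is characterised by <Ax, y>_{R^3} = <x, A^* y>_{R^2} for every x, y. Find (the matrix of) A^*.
A^* = A^T =
[[-3, -1, -1],
 [-3, 3, -1]]

For real matrices with standard dot products, the defining identity <Ax, y> = <x, A^* y> gives (Ax)^T y = x^T (A^*) y, i.e. x^T A^T y = x^T (A^*) y. Since this holds for all x, y, we must have A^* = A^T. Therefore
A^* =
[[-3, -1, -1],
 [-3, 3, -1]].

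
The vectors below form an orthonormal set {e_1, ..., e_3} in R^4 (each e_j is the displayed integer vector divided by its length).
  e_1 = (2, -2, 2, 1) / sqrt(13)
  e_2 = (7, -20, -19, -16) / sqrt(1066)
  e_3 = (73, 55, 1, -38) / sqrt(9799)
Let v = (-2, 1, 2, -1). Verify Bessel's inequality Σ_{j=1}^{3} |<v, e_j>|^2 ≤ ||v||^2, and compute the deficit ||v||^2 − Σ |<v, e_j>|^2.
Σ |<v, e_j>|^2 = 932/239; ||v||^2 = 10; deficit = 1458/239

Write each e_j = u_j / sqrt(<u_j, u_j>) where u_j is the displayed integer vector. Then <v, e_j> = <v, u_j> / sqrt(<u_j, u_j>), so |<v, e_j>|^2 = <v, u_j>^2 / <u_j, u_j>.
Coefficients: <v, e_1> = -3/sqrt(13), <v, e_2> = -56/sqrt(1066), <v, e_3> = -51/sqrt(9799).
Square and sum: Σ |<v, e_j>|^2 = 932/239.
Compute ||v||^2 = v·v = 10.
Deficit = 10 − 932/239 = 1458/239 ≥ 0, confirming Bessel's inequality. (The deficit equals ||v − Σ <v,e_j> e_j||^2, the squared distance from v to span{e_j}.)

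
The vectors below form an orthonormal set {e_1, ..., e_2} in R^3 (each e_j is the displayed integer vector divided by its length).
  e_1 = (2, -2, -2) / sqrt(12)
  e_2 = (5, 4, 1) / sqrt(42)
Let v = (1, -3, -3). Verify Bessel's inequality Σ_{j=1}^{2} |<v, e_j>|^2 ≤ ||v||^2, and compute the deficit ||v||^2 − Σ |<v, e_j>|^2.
Σ |<v, e_j>|^2 = 131/7; ||v||^2 = 19; deficit = 2/7

Write each e_j = u_j / sqrt(<u_j, u_j>) where u_j is the displayed integer vector. Then <v, e_j> = <v, u_j> / sqrt(<u_j, u_j>), so |<v, e_j>|^2 = <v, u_j>^2 / <u_j, u_j>.
Coefficients: <v, e_1> = 14/sqrt(12), <v, e_2> = -10/sqrt(42).
Square and sum: Σ |<v, e_j>|^2 = 131/7.
Compute ||v||^2 = v·v = 19.
Deficit = 19 − 131/7 = 2/7 ≥ 0, confirming Bessel's inequality. (The deficit equals ||v − Σ <v,e_j> e_j||^2, the squared distance from v to span{e_j}.)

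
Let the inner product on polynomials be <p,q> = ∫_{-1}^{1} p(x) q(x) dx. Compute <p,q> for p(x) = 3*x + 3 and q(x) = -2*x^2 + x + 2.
<p,q> = 10

Expand the product: p(x)·q(x) = -6*x^3 - 3*x^2 + 9*x + 6.
∫_{-1}^{1} of each monomial x^k gives [2/(k+1) if k even, 0 if k odd]. Integrating term-by-term (or equivalently evaluating the antiderivative F(x) = -3*x^4/2 - x^3 + 9*x^2/2 + 6*x at the endpoints):
  F(1) − F(−1) = 8 − (-2) = 10.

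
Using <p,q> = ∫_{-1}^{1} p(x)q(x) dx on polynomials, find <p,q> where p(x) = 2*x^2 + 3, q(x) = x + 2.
<p,q> = 44/3

Expand the product: p(x)·q(x) = 2*x^3 + 4*x^2 + 3*x + 6.
∫_{-1}^{1} of each monomial x^k gives [2/(k+1) if k even, 0 if k odd]. Integrating term-by-term (or equivalently evaluating the antiderivative F(x) = x^4/2 + 4*x^3/3 + 3*x^2/2 + 6*x at the endpoints):
  F(1) − F(−1) = 28/3 − (-16/3) = 44/3.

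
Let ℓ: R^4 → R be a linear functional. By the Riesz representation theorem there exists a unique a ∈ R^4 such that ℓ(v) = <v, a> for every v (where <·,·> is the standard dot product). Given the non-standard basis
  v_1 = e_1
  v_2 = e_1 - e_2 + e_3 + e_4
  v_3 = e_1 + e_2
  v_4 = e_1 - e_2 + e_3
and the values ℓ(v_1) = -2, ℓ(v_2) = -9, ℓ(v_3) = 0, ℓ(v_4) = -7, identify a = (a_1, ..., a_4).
a = (-2, 2, -3, -2)

Write a = (a_1, ..., a_4) in the standard basis. For each basis vector v_i, ℓ(v_i) = <v_i, a> is a linear equation in the a_j's. Collect the n equations into a matrix system V a = ℓ, where row i of V is v_i (expressed in the standard basis). Since V is invertible (lower-triangular with 1s on the diagonal, up to permutation), solve by back-substitution:
  V =
[[1, 0, 0, 0],
 [1, -1, 1, 1],
 [1, 1, 0, 0],
 [1, -1, 1, 0]]
  V a = (-2, -9, 0, -7)
Solving gives a = (-2, 2, -3, -2).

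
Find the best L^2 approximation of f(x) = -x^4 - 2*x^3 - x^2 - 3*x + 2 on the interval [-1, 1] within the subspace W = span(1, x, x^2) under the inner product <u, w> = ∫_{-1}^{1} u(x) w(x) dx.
g(x) = -13*x^2/7 - 21*x/5 + 73/35

The best approximation g ∈ W is the orthogonal projection of f onto W. Writing g = a_0 + a_1 x + a_2 x^2, the coefficients solve the normal equations G · a = b where
  G_{ij} = <φ_i, φ_j> and b_i = <f, φ_i>, with φ_0 = 1, φ_1 = x, φ_2 = x^2.
G =
  [2, 0, 2/3]
  [0, 2/3, 0]
  [2/3, 0, 2/5],
b = (44/15, -14/5, 68/105).
Solving gives a_0 = 73/35, a_1 = -21/5, a_2 = -13/7, so
  g(x) = -13*x^2/7 - 21*x/5 + 73/35.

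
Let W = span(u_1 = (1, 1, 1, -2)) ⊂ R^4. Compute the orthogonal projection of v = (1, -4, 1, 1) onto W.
proj_W(v) = (-4/7, -4/7, -4/7, 8/7)

Set up U = [u_1 | ... | u_1] ∈ R^(4×1). The projector onto W = col(U) is P = U (U^T U)^(-1) U^T.
Compute U^T U =
  [7],
and U^T v = (-4).
Solve U^T U · c = U^T v for the coefficients: c = (-4/7). The projection is proj_W(v) = U c.
Check: (v - proj_W(v)) · u_1 = 0  (should be 0).
Result: proj_W(v) = (-4/7, -4/7, -4/7, 8/7).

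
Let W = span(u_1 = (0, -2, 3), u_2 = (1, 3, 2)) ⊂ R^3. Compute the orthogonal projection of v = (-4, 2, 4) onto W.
proj_W(v) = (5/7, 83/91, 298/91)

Set up U = [u_1 | ... | u_2] ∈ R^(3×2). The projector onto W = col(U) is P = U (U^T U)^(-1) U^T.
Compute U^T U =
  [13, 0]
  [0, 14],
and U^T v = (8, 10).
Solve U^T U · c = U^T v for the coefficients: c = (8/13, 5/7). The projection is proj_W(v) = U c.
Check: (v - proj_W(v)) · u_1 = 0  (should be 0).
Check: (v - proj_W(v)) · u_2 = 0  (should be 0).
Result: proj_W(v) = (5/7, 83/91, 298/91).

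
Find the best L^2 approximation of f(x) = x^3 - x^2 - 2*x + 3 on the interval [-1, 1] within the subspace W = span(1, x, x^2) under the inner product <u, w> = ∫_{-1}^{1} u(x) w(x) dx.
g(x) = -x^2 - 7*x/5 + 3

The best approximation g ∈ W is the orthogonal projection of f onto W. Writing g = a_0 + a_1 x + a_2 x^2, the coefficients solve the normal equations G · a = b where
  G_{ij} = <φ_i, φ_j> and b_i = <f, φ_i>, with φ_0 = 1, φ_1 = x, φ_2 = x^2.
G =
  [2, 0, 2/3]
  [0, 2/3, 0]
  [2/3, 0, 2/5],
b = (16/3, -14/15, 8/5).
Solving gives a_0 = 3, a_1 = -7/5, a_2 = -1, so
  g(x) = -x^2 - 7*x/5 + 3.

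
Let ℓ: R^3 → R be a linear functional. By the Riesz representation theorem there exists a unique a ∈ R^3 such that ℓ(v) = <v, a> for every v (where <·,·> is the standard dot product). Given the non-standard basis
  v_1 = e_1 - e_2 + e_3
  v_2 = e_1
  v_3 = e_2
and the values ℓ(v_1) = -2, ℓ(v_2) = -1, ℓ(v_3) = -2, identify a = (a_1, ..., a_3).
a = (-1, -2, -3)

Write a = (a_1, ..., a_3) in the standard basis. For each basis vector v_i, ℓ(v_i) = <v_i, a> is a linear equation in the a_j's. Collect the n equations into a matrix system V a = ℓ, where row i of V is v_i (expressed in the standard basis). Since V is invertible (lower-triangular with 1s on the diagonal, up to permutation), solve by back-substitution:
  V =
[[1, -1, 1],
 [1, 0, 0],
 [0, 1, 0]]
  V a = (-2, -1, -2)
Solving gives a = (-1, -2, -3).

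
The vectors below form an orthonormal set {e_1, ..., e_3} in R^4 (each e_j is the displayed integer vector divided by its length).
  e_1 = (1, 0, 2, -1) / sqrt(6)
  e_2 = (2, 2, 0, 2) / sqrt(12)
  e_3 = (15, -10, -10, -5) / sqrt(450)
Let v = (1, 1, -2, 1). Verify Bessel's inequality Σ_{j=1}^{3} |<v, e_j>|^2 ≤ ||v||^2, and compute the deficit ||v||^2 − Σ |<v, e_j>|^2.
Σ |<v, e_j>|^2 = 59/9; ||v||^2 = 7; deficit = 4/9

Write each e_j = u_j / sqrt(<u_j, u_j>) where u_j is the displayed integer vector. Then <v, e_j> = <v, u_j> / sqrt(<u_j, u_j>), so |<v, e_j>|^2 = <v, u_j>^2 / <u_j, u_j>.
Coefficients: <v, e_1> = -4/sqrt(6), <v, e_2> = 6/sqrt(12), <v, e_3> = 20/sqrt(450).
Square and sum: Σ |<v, e_j>|^2 = 59/9.
Compute ||v||^2 = v·v = 7.
Deficit = 7 − 59/9 = 4/9 ≥ 0, confirming Bessel's inequality. (The deficit equals ||v − Σ <v,e_j> e_j||^2, the squared distance from v to span{e_j}.)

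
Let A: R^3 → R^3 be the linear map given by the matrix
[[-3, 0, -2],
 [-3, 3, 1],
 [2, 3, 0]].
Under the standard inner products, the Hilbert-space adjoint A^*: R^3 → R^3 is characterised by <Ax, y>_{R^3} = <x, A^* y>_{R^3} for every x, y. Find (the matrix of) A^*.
A^* = A^T =
[[-3, -3, 2],
 [0, 3, 3],
 [-2, 1, 0]]

For real matrices with standard dot products, the defining identity <Ax, y> = <x, A^* y> gives (Ax)^T y = x^T (A^*) y, i.e. x^T A^T y = x^T (A^*) y. Since this holds for all x, y, we must have A^* = A^T. Therefore
A^* =
[[-3, -3, 2],
 [0, 3, 3],
 [-2, 1, 0]].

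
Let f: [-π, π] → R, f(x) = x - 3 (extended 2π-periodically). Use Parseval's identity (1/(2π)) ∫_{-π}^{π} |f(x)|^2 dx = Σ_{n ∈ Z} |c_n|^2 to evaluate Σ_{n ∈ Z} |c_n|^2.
Σ |c_n|^2 = π^2/3 + 9

Expand and integrate term by term over [-π, π]:
  ∫ (x)^2 dx = 1·(2π^3/3); ∫ 2·1·(-3)·x dx = 0 (odd integrand); ∫ (-3)^2 dx = 9·2π.
So (1/(2π)) ∫_{-π}^{π} (x - 3)^2 dx = 1π^2/3 + 9 = π^2/3 + 9.
Parseval ⇒ Σ |c_n|^2 = π^2/3 + 9.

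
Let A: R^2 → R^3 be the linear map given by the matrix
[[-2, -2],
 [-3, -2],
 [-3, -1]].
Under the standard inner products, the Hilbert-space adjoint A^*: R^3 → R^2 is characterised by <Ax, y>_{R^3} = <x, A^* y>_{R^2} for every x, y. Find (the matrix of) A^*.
A^* = A^T =
[[-2, -3, -3],
 [-2, -2, -1]]

For real matrices with standard dot products, the defining identity <Ax, y> = <x, A^* y> gives (Ax)^T y = x^T (A^*) y, i.e. x^T A^T y = x^T (A^*) y. Since this holds for all x, y, we must have A^* = A^T. Therefore
A^* =
[[-2, -3, -3],
 [-2, -2, -1]].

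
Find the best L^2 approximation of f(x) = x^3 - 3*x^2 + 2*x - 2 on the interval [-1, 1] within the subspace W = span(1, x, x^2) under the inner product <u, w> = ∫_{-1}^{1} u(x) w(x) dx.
g(x) = -3*x^2 + 13*x/5 - 2

The best approximation g ∈ W is the orthogonal projection of f onto W. Writing g = a_0 + a_1 x + a_2 x^2, the coefficients solve the normal equations G · a = b where
  G_{ij} = <φ_i, φ_j> and b_i = <f, φ_i>, with φ_0 = 1, φ_1 = x, φ_2 = x^2.
G =
  [2, 0, 2/3]
  [0, 2/3, 0]
  [2/3, 0, 2/5],
b = (-6, 26/15, -38/15).
Solving gives a_0 = -2, a_1 = 13/5, a_2 = -3, so
  g(x) = -3*x^2 + 13*x/5 - 2.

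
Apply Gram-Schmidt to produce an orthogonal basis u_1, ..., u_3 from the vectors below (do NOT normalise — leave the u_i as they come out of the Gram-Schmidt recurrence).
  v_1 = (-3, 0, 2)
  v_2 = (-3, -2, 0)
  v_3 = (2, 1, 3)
Orthogonal basis:
  u_1 = (-3, 0, 2)
  u_2 = (-12/13, -2, -18/13)
  u_3 = (10/11, -15/11, 15/11)

Apply the Gram-Schmidt recurrence
  u_1 = v_1
  u_i = v_i − Σ_{j<i} ((v_i · u_j) / (u_j · u_j)) · u_j.

Step by step this gives:
  u_1 = (-3, 0, 2)
  u_2 = (-12/13, -2, -18/13)
  u_3 = (10/11, -15/11, 15/11)

Orthogonality check:
  u_2 · u_1 = 0 (should be 0)
  u_3 · u_1 = 0 (should be 0)
  u_3 · u_2 = 0 (should be 0)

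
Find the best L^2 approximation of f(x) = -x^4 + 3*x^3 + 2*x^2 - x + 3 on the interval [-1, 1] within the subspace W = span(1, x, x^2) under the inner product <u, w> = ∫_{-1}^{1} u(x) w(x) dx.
g(x) = 8*x^2/7 + 4*x/5 + 108/35

The best approximation g ∈ W is the orthogonal projection of f onto W. Writing g = a_0 + a_1 x + a_2 x^2, the coefficients solve the normal equations G · a = b where
  G_{ij} = <φ_i, φ_j> and b_i = <f, φ_i>, with φ_0 = 1, φ_1 = x, φ_2 = x^2.
G =
  [2, 0, 2/3]
  [0, 2/3, 0]
  [2/3, 0, 2/5],
b = (104/15, 8/15, 88/35).
Solving gives a_0 = 108/35, a_1 = 4/5, a_2 = 8/7, so
  g(x) = 8*x^2/7 + 4*x/5 + 108/35.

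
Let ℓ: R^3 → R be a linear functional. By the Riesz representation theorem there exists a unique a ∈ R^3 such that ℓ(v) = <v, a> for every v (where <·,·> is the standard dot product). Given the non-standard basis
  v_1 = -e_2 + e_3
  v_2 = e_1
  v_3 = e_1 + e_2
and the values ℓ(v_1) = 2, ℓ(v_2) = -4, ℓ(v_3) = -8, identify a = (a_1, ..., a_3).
a = (-4, -4, -2)

Write a = (a_1, ..., a_3) in the standard basis. For each basis vector v_i, ℓ(v_i) = <v_i, a> is a linear equation in the a_j's. Collect the n equations into a matrix system V a = ℓ, where row i of V is v_i (expressed in the standard basis). Since V is invertible (lower-triangular with 1s on the diagonal, up to permutation), solve by back-substitution:
  V =
[[0, -1, 1],
 [1, 0, 0],
 [1, 1, 0]]
  V a = (2, -4, -8)
Solving gives a = (-4, -4, -2).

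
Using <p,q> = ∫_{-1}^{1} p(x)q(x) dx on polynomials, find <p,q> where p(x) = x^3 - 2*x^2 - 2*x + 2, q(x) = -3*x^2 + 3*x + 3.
<p,q> = 18/5

Expand the product: p(x)·q(x) = -3*x^5 + 9*x^4 + 3*x^3 - 18*x^2 + 6.
∫_{-1}^{1} of each monomial x^k gives [2/(k+1) if k even, 0 if k odd]. Integrating term-by-term (or equivalently evaluating the antiderivative F(x) = -x^6/2 + 9*x^5/5 + 3*x^4/4 - 6*x^3 + 6*x at the endpoints):
  F(1) − F(−1) = 41/20 − (-31/20) = 18/5.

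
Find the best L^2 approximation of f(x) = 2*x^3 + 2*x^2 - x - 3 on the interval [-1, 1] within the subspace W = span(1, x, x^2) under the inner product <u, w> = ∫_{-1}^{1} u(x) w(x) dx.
g(x) = 2*x^2 + x/5 - 3

The best approximation g ∈ W is the orthogonal projection of f onto W. Writing g = a_0 + a_1 x + a_2 x^2, the coefficients solve the normal equations G · a = b where
  G_{ij} = <φ_i, φ_j> and b_i = <f, φ_i>, with φ_0 = 1, φ_1 = x, φ_2 = x^2.
G =
  [2, 0, 2/3]
  [0, 2/3, 0]
  [2/3, 0, 2/5],
b = (-14/3, 2/15, -6/5).
Solving gives a_0 = -3, a_1 = 1/5, a_2 = 2, so
  g(x) = 2*x^2 + x/5 - 3.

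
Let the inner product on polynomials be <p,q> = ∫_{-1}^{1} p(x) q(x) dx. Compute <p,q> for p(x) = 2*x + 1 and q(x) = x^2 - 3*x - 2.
<p,q> = -22/3

Expand the product: p(x)·q(x) = 2*x^3 - 5*x^2 - 7*x - 2.
∫_{-1}^{1} of each monomial x^k gives [2/(k+1) if k even, 0 if k odd]. Integrating term-by-term (or equivalently evaluating the antiderivative F(x) = x^4/2 - 5*x^3/3 - 7*x^2/2 - 2*x at the endpoints):
  F(1) − F(−1) = -20/3 − (2/3) = -22/3.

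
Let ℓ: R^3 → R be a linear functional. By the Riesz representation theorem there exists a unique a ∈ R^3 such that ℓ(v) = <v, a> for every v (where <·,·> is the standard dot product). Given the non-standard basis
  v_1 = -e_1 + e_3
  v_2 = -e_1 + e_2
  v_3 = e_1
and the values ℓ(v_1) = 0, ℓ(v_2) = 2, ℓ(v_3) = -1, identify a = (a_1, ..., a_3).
a = (-1, 1, -1)

Write a = (a_1, ..., a_3) in the standard basis. For each basis vector v_i, ℓ(v_i) = <v_i, a> is a linear equation in the a_j's. Collect the n equations into a matrix system V a = ℓ, where row i of V is v_i (expressed in the standard basis). Since V is invertible (lower-triangular with 1s on the diagonal, up to permutation), solve by back-substitution:
  V =
[[-1, 0, 1],
 [-1, 1, 0],
 [1, 0, 0]]
  V a = (0, 2, -1)
Solving gives a = (-1, 1, -1).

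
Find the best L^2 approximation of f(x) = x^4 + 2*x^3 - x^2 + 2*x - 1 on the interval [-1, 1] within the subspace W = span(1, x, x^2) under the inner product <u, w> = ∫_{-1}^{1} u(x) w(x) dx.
g(x) = -x^2/7 + 16*x/5 - 38/35

The best approximation g ∈ W is the orthogonal projection of f onto W. Writing g = a_0 + a_1 x + a_2 x^2, the coefficients solve the normal equations G · a = b where
  G_{ij} = <φ_i, φ_j> and b_i = <f, φ_i>, with φ_0 = 1, φ_1 = x, φ_2 = x^2.
G =
  [2, 0, 2/3]
  [0, 2/3, 0]
  [2/3, 0, 2/5],
b = (-34/15, 32/15, -82/105).
Solving gives a_0 = -38/35, a_1 = 16/5, a_2 = -1/7, so
  g(x) = -x^2/7 + 16*x/5 - 38/35.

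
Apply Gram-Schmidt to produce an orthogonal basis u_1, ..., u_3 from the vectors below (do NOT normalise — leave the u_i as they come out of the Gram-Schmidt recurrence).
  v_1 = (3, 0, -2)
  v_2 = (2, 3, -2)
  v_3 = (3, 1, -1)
Orthogonal basis:
  u_1 = (3, 0, -2)
  u_2 = (-4/13, 3, -6/13)
  u_3 = (6/11, 2/11, 9/11)

Apply the Gram-Schmidt recurrence
  u_1 = v_1
  u_i = v_i − Σ_{j<i} ((v_i · u_j) / (u_j · u_j)) · u_j.

Step by step this gives:
  u_1 = (3, 0, -2)
  u_2 = (-4/13, 3, -6/13)
  u_3 = (6/11, 2/11, 9/11)

Orthogonality check:
  u_2 · u_1 = 0 (should be 0)
  u_3 · u_1 = 0 (should be 0)
  u_3 · u_2 = 0 (should be 0)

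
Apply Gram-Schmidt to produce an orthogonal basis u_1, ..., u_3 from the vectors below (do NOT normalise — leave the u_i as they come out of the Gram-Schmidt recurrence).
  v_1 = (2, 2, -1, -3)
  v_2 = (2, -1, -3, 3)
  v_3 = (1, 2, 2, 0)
Orthogonal basis:
  u_1 = (2, 2, -1, -3)
  u_2 = (22/9, -5/9, -29/9, 7/3)
  u_3 = (223/199, 284/199, 294/199, 240/199)

Apply the Gram-Schmidt recurrence
  u_1 = v_1
  u_i = v_i − Σ_{j<i} ((v_i · u_j) / (u_j · u_j)) · u_j.

Step by step this gives:
  u_1 = (2, 2, -1, -3)
  u_2 = (22/9, -5/9, -29/9, 7/3)
  u_3 = (223/199, 284/199, 294/199, 240/199)

Orthogonality check:
  u_2 · u_1 = 0 (should be 0)
  u_3 · u_1 = 0 (should be 0)
  u_3 · u_2 = 0 (should be 0)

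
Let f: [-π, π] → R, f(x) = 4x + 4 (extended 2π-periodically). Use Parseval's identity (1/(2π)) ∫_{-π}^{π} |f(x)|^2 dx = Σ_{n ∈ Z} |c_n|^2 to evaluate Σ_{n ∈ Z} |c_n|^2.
Σ |c_n|^2 = 16π^2/3 + 16

Expand and integrate term by term over [-π, π]:
  ∫ (4x)^2 dx = 16·(2π^3/3); ∫ 2·4·(4)·x dx = 0 (odd integrand); ∫ 4^2 dx = 16·2π.
So (1/(2π)) ∫_{-π}^{π} (4x + 4)^2 dx = 16π^2/3 + 16 = 16π^2/3 + 16.
Parseval ⇒ Σ |c_n|^2 = 16π^2/3 + 16.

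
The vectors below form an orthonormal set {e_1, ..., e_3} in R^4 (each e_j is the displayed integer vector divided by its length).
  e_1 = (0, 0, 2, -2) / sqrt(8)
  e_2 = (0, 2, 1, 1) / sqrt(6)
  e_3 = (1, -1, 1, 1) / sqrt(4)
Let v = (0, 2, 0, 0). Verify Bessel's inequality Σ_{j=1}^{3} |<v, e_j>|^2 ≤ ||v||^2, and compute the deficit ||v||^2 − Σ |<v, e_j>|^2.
Σ |<v, e_j>|^2 = 11/3; ||v||^2 = 4; deficit = 1/3

Write each e_j = u_j / sqrt(<u_j, u_j>) where u_j is the displayed integer vector. Then <v, e_j> = <v, u_j> / sqrt(<u_j, u_j>), so |<v, e_j>|^2 = <v, u_j>^2 / <u_j, u_j>.
Coefficients: <v, e_1> = 0/sqrt(8), <v, e_2> = 4/sqrt(6), <v, e_3> = -2/sqrt(4).
Square and sum: Σ |<v, e_j>|^2 = 11/3.
Compute ||v||^2 = v·v = 4.
Deficit = 4 − 11/3 = 1/3 ≥ 0, confirming Bessel's inequality. (The deficit equals ||v − Σ <v,e_j> e_j||^2, the squared distance from v to span{e_j}.)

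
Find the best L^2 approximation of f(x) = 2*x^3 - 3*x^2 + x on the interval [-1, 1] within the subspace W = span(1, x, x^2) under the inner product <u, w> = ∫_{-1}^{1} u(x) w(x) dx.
g(x) = -3*x^2 + 11*x/5

The best approximation g ∈ W is the orthogonal projection of f onto W. Writing g = a_0 + a_1 x + a_2 x^2, the coefficients solve the normal equations G · a = b where
  G_{ij} = <φ_i, φ_j> and b_i = <f, φ_i>, with φ_0 = 1, φ_1 = x, φ_2 = x^2.
G =
  [2, 0, 2/3]
  [0, 2/3, 0]
  [2/3, 0, 2/5],
b = (-2, 22/15, -6/5).
Solving gives a_0 = 0, a_1 = 11/5, a_2 = -3, so
  g(x) = -3*x^2 + 11*x/5.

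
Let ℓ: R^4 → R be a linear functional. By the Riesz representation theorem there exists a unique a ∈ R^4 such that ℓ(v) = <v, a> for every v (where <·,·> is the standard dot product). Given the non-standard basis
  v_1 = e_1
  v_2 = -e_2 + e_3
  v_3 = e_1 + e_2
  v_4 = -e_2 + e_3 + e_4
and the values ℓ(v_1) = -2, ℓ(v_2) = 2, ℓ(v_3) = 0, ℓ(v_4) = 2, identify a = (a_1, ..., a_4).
a = (-2, 2, 4, 0)

Write a = (a_1, ..., a_4) in the standard basis. For each basis vector v_i, ℓ(v_i) = <v_i, a> is a linear equation in the a_j's. Collect the n equations into a matrix system V a = ℓ, where row i of V is v_i (expressed in the standard basis). Since V is invertible (lower-triangular with 1s on the diagonal, up to permutation), solve by back-substitution:
  V =
[[1, 0, 0, 0],
 [0, -1, 1, 0],
 [1, 1, 0, 0],
 [0, -1, 1, 1]]
  V a = (-2, 2, 0, 2)
Solving gives a = (-2, 2, 4, 0).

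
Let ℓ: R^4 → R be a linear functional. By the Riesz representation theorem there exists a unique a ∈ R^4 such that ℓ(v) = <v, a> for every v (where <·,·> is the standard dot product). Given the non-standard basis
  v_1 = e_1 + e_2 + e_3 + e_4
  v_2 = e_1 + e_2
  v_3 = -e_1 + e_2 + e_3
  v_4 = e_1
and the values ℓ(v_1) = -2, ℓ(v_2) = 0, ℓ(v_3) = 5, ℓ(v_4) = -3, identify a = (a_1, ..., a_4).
a = (-3, 3, -1, -1)

Write a = (a_1, ..., a_4) in the standard basis. For each basis vector v_i, ℓ(v_i) = <v_i, a> is a linear equation in the a_j's. Collect the n equations into a matrix system V a = ℓ, where row i of V is v_i (expressed in the standard basis). Since V is invertible (lower-triangular with 1s on the diagonal, up to permutation), solve by back-substitution:
  V =
[[1, 1, 1, 1],
 [1, 1, 0, 0],
 [-1, 1, 1, 0],
 [1, 0, 0, 0]]
  V a = (-2, 0, 5, -3)
Solving gives a = (-3, 3, -1, -1).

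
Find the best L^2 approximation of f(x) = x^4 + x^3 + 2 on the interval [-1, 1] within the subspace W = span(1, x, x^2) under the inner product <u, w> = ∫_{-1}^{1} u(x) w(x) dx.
g(x) = 6*x^2/7 + 3*x/5 + 67/35

The best approximation g ∈ W is the orthogonal projection of f onto W. Writing g = a_0 + a_1 x + a_2 x^2, the coefficients solve the normal equations G · a = b where
  G_{ij} = <φ_i, φ_j> and b_i = <f, φ_i>, with φ_0 = 1, φ_1 = x, φ_2 = x^2.
G =
  [2, 0, 2/3]
  [0, 2/3, 0]
  [2/3, 0, 2/5],
b = (22/5, 2/5, 34/21).
Solving gives a_0 = 67/35, a_1 = 3/5, a_2 = 6/7, so
  g(x) = 6*x^2/7 + 3*x/5 + 67/35.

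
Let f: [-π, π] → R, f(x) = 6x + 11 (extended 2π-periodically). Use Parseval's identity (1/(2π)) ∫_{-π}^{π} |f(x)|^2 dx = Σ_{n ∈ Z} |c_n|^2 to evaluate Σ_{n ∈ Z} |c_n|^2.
Σ |c_n|^2 = 12π^2 + 121

Expand and integrate term by term over [-π, π]:
  ∫ (6x)^2 dx = 36·(2π^3/3); ∫ 2·6·(11)·x dx = 0 (odd integrand); ∫ 11^2 dx = 121·2π.
So (1/(2π)) ∫_{-π}^{π} (6x + 11)^2 dx = 36π^2/3 + 121 = 12π^2 + 121.
Parseval ⇒ Σ |c_n|^2 = 12π^2 + 121.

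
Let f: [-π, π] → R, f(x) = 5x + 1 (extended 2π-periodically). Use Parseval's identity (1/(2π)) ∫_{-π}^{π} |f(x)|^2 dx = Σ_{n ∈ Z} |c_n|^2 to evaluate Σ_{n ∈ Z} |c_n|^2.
Σ |c_n|^2 = 25π^2/3 + 1

Expand and integrate term by term over [-π, π]:
  ∫ (5x)^2 dx = 25·(2π^3/3); ∫ 2·5·(1)·x dx = 0 (odd integrand); ∫ 1^2 dx = 1·2π.
So (1/(2π)) ∫_{-π}^{π} (5x + 1)^2 dx = 25π^2/3 + 1 = 25π^2/3 + 1.
Parseval ⇒ Σ |c_n|^2 = 25π^2/3 + 1.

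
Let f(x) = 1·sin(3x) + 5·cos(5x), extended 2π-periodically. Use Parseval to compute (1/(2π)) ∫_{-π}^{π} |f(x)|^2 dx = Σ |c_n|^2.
Σ |c_n|^2 = 13

Expand |f|^2 and use orthogonality of {sin(nx), cos(mx)} on [-π, π]:
  ∫_{-π}^{π} sin(nx)^2 dx = π, ∫ cos(mx)^2 dx = π, and cross terms integrate to 0.
So ∫_{-π}^{π} f(x)^2 dx = 1^2 · π + 5^2 · π = (1 + 25)π.
Divide by 2π: (1 + 25)/2 = 13.
By Parseval, this equals Σ |c_n|^2.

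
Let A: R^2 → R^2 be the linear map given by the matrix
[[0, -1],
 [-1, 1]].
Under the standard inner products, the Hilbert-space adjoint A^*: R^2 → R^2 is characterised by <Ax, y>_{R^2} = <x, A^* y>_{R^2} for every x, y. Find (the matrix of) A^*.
A^* = A^T =
[[0, -1],
 [-1, 1]]

For real matrices with standard dot products, the defining identity <Ax, y> = <x, A^* y> gives (Ax)^T y = x^T (A^*) y, i.e. x^T A^T y = x^T (A^*) y. Since this holds for all x, y, we must have A^* = A^T. Therefore
A^* =
[[0, -1],
 [-1, 1]].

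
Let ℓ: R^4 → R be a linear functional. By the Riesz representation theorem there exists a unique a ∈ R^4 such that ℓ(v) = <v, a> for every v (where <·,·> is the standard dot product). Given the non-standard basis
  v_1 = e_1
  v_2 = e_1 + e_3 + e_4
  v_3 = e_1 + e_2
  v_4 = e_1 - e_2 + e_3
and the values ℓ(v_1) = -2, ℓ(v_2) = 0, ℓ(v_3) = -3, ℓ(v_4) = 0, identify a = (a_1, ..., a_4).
a = (-2, -1, 1, 1)

Write a = (a_1, ..., a_4) in the standard basis. For each basis vector v_i, ℓ(v_i) = <v_i, a> is a linear equation in the a_j's. Collect the n equations into a matrix system V a = ℓ, where row i of V is v_i (expressed in the standard basis). Since V is invertible (lower-triangular with 1s on the diagonal, up to permutation), solve by back-substitution:
  V =
[[1, 0, 0, 0],
 [1, 0, 1, 1],
 [1, 1, 0, 0],
 [1, -1, 1, 0]]
  V a = (-2, 0, -3, 0)
Solving gives a = (-2, -1, 1, 1).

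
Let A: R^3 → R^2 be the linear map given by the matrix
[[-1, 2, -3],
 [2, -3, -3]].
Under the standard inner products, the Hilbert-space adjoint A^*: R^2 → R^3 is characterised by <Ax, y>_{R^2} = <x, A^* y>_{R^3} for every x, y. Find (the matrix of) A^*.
A^* = A^T =
[[-1, 2],
 [2, -3],
 [-3, -3]]

For real matrices with standard dot products, the defining identity <Ax, y> = <x, A^* y> gives (Ax)^T y = x^T (A^*) y, i.e. x^T A^T y = x^T (A^*) y. Since this holds for all x, y, we must have A^* = A^T. Therefore
A^* =
[[-1, 2],
 [2, -3],
 [-3, -3]].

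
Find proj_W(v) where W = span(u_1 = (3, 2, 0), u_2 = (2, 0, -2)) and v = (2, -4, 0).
proj_W(v) = (2/17, -20/17, -32/17)

Set up U = [u_1 | ... | u_2] ∈ R^(3×2). The projector onto W = col(U) is P = U (U^T U)^(-1) U^T.
Compute U^T U =
  [13, 6]
  [6, 8],
and U^T v = (-2, 4).
Solve U^T U · c = U^T v for the coefficients: c = (-10/17, 16/17). The projection is proj_W(v) = U c.
Check: (v - proj_W(v)) · u_1 = 0  (should be 0).
Check: (v - proj_W(v)) · u_2 = 0  (should be 0).
Result: proj_W(v) = (2/17, -20/17, -32/17).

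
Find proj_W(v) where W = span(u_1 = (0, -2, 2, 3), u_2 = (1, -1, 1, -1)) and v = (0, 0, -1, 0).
proj_W(v) = (-15/67, 29/67, -29/67, -6/67)

Set up U = [u_1 | ... | u_2] ∈ R^(4×2). The projector onto W = col(U) is P = U (U^T U)^(-1) U^T.
Compute U^T U =
  [17, 1]
  [1, 4],
and U^T v = (-2, -1).
Solve U^T U · c = U^T v for the coefficients: c = (-7/67, -15/67). The projection is proj_W(v) = U c.
Check: (v - proj_W(v)) · u_1 = 0  (should be 0).
Check: (v - proj_W(v)) · u_2 = 0  (should be 0).
Result: proj_W(v) = (-15/67, 29/67, -29/67, -6/67).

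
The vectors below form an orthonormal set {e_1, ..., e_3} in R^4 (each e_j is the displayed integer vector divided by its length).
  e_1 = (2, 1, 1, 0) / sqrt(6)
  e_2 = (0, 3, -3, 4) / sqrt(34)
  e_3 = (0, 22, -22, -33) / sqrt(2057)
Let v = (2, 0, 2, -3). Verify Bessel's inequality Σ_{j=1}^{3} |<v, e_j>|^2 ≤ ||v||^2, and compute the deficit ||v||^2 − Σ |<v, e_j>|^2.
Σ |<v, e_j>|^2 = 17; ||v||^2 = 17; deficit = 0

Write each e_j = u_j / sqrt(<u_j, u_j>) where u_j is the displayed integer vector. Then <v, e_j> = <v, u_j> / sqrt(<u_j, u_j>), so |<v, e_j>|^2 = <v, u_j>^2 / <u_j, u_j>.
Coefficients: <v, e_1> = 6/sqrt(6), <v, e_2> = -18/sqrt(34), <v, e_3> = 55/sqrt(2057).
Square and sum: Σ |<v, e_j>|^2 = 17.
Compute ||v||^2 = v·v = 17.
Deficit = 17 − 17 = 0 ≥ 0, confirming Bessel's inequality. (The deficit equals ||v − Σ <v,e_j> e_j||^2, the squared distance from v to span{e_j}.)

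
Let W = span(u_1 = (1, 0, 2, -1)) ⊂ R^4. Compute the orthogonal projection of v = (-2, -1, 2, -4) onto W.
proj_W(v) = (1, 0, 2, -1)

Set up U = [u_1 | ... | u_1] ∈ R^(4×1). The projector onto W = col(U) is P = U (U^T U)^(-1) U^T.
Compute U^T U =
  [6],
and U^T v = (6).
Solve U^T U · c = U^T v for the coefficients: c = (1). The projection is proj_W(v) = U c.
Check: (v - proj_W(v)) · u_1 = 0  (should be 0).
Result: proj_W(v) = (1, 0, 2, -1).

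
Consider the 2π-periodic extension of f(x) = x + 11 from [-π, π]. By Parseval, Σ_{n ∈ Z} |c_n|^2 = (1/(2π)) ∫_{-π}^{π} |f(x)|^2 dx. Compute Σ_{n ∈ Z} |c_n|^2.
Σ |c_n|^2 = π^2/3 + 121

Expand and integrate term by term over [-π, π]:
  ∫ (x)^2 dx = 1·(2π^3/3); ∫ 2·1·(11)·x dx = 0 (odd integrand); ∫ 11^2 dx = 121·2π.
So (1/(2π)) ∫_{-π}^{π} (x + 11)^2 dx = 1π^2/3 + 121 = π^2/3 + 121.
Parseval ⇒ Σ |c_n|^2 = π^2/3 + 121.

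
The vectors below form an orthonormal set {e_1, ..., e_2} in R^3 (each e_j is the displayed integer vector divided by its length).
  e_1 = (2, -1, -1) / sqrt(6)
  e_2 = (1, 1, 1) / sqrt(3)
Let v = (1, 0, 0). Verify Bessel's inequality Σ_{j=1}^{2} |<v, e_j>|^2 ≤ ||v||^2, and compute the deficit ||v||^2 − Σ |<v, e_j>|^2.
Σ |<v, e_j>|^2 = 1; ||v||^2 = 1; deficit = 0

Write each e_j = u_j / sqrt(<u_j, u_j>) where u_j is the displayed integer vector. Then <v, e_j> = <v, u_j> / sqrt(<u_j, u_j>), so |<v, e_j>|^2 = <v, u_j>^2 / <u_j, u_j>.
Coefficients: <v, e_1> = 2/sqrt(6), <v, e_2> = 1/sqrt(3).
Square and sum: Σ |<v, e_j>|^2 = 1.
Compute ||v||^2 = v·v = 1.
Deficit = 1 − 1 = 0 ≥ 0, confirming Bessel's inequality. (The deficit equals ||v − Σ <v,e_j> e_j||^2, the squared distance from v to span{e_j}.)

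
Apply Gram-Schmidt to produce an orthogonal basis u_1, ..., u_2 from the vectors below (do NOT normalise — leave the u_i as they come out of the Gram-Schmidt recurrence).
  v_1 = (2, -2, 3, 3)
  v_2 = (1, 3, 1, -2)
Orthogonal basis:
  u_1 = (2, -2, 3, 3)
  u_2 = (20/13, 32/13, 47/26, -31/26)

Apply the Gram-Schmidt recurrence
  u_1 = v_1
  u_i = v_i − Σ_{j<i} ((v_i · u_j) / (u_j · u_j)) · u_j.

Step by step this gives:
  u_1 = (2, -2, 3, 3)
  u_2 = (20/13, 32/13, 47/26, -31/26)

Orthogonality check:
  u_2 · u_1 = 0 (should be 0)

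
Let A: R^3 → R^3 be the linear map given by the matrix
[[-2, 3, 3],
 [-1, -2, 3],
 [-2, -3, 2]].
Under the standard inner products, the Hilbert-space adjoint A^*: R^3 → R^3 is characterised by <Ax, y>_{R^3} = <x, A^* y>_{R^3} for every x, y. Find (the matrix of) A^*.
A^* = A^T =
[[-2, -1, -2],
 [3, -2, -3],
 [3, 3, 2]]

For real matrices with standard dot products, the defining identity <Ax, y> = <x, A^* y> gives (Ax)^T y = x^T (A^*) y, i.e. x^T A^T y = x^T (A^*) y. Since this holds for all x, y, we must have A^* = A^T. Therefore
A^* =
[[-2, -1, -2],
 [3, -2, -3],
 [3, 3, 2]].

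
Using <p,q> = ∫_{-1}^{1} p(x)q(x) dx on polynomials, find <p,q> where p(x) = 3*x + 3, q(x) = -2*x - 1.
<p,q> = -10

Expand the product: p(x)·q(x) = -6*x^2 - 9*x - 3.
∫_{-1}^{1} of each monomial x^k gives [2/(k+1) if k even, 0 if k odd]. Integrating term-by-term (or equivalently evaluating the antiderivative F(x) = -2*x^3 - 9*x^2/2 - 3*x at the endpoints):
  F(1) − F(−1) = -19/2 − (1/2) = -10.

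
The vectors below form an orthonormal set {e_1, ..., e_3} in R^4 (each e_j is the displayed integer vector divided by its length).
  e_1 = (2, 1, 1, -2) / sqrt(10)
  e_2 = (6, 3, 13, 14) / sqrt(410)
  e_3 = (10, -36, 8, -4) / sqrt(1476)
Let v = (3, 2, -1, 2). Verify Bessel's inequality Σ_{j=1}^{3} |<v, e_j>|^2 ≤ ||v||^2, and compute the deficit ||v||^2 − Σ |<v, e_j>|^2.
Σ |<v, e_j>|^2 = 62/9; ||v||^2 = 18; deficit = 100/9

Write each e_j = u_j / sqrt(<u_j, u_j>) where u_j is the displayed integer vector. Then <v, e_j> = <v, u_j> / sqrt(<u_j, u_j>), so |<v, e_j>|^2 = <v, u_j>^2 / <u_j, u_j>.
Coefficients: <v, e_1> = 3/sqrt(10), <v, e_2> = 39/sqrt(410), <v, e_3> = -58/sqrt(1476).
Square and sum: Σ |<v, e_j>|^2 = 62/9.
Compute ||v||^2 = v·v = 18.
Deficit = 18 − 62/9 = 100/9 ≥ 0, confirming Bessel's inequality. (The deficit equals ||v − Σ <v,e_j> e_j||^2, the squared distance from v to span{e_j}.)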